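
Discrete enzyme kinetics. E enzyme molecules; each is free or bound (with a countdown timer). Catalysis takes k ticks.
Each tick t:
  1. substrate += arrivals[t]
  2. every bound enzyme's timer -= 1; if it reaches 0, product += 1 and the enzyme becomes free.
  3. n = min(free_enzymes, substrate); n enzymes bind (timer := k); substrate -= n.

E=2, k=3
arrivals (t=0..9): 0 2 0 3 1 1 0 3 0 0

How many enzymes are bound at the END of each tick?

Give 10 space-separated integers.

Answer: 0 2 2 2 2 2 2 2 2 2

Derivation:
t=0: arr=0 -> substrate=0 bound=0 product=0
t=1: arr=2 -> substrate=0 bound=2 product=0
t=2: arr=0 -> substrate=0 bound=2 product=0
t=3: arr=3 -> substrate=3 bound=2 product=0
t=4: arr=1 -> substrate=2 bound=2 product=2
t=5: arr=1 -> substrate=3 bound=2 product=2
t=6: arr=0 -> substrate=3 bound=2 product=2
t=7: arr=3 -> substrate=4 bound=2 product=4
t=8: arr=0 -> substrate=4 bound=2 product=4
t=9: arr=0 -> substrate=4 bound=2 product=4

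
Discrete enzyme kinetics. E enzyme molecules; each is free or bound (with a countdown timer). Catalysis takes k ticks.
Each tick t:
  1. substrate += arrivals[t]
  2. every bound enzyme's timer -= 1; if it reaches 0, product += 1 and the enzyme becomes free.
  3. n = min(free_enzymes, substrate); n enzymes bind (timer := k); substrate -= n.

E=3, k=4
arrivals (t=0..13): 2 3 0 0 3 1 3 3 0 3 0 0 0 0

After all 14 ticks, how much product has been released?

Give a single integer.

t=0: arr=2 -> substrate=0 bound=2 product=0
t=1: arr=3 -> substrate=2 bound=3 product=0
t=2: arr=0 -> substrate=2 bound=3 product=0
t=3: arr=0 -> substrate=2 bound=3 product=0
t=4: arr=3 -> substrate=3 bound=3 product=2
t=5: arr=1 -> substrate=3 bound=3 product=3
t=6: arr=3 -> substrate=6 bound=3 product=3
t=7: arr=3 -> substrate=9 bound=3 product=3
t=8: arr=0 -> substrate=7 bound=3 product=5
t=9: arr=3 -> substrate=9 bound=3 product=6
t=10: arr=0 -> substrate=9 bound=3 product=6
t=11: arr=0 -> substrate=9 bound=3 product=6
t=12: arr=0 -> substrate=7 bound=3 product=8
t=13: arr=0 -> substrate=6 bound=3 product=9

Answer: 9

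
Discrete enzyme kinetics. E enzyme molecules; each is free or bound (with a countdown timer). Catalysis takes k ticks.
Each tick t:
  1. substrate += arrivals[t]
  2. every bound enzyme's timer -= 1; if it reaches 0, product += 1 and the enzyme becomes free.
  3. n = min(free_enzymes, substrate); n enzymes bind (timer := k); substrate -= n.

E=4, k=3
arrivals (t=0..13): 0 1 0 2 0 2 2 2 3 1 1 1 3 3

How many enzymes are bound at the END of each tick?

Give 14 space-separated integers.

Answer: 0 1 1 3 2 4 4 4 4 4 4 4 4 4

Derivation:
t=0: arr=0 -> substrate=0 bound=0 product=0
t=1: arr=1 -> substrate=0 bound=1 product=0
t=2: arr=0 -> substrate=0 bound=1 product=0
t=3: arr=2 -> substrate=0 bound=3 product=0
t=4: arr=0 -> substrate=0 bound=2 product=1
t=5: arr=2 -> substrate=0 bound=4 product=1
t=6: arr=2 -> substrate=0 bound=4 product=3
t=7: arr=2 -> substrate=2 bound=4 product=3
t=8: arr=3 -> substrate=3 bound=4 product=5
t=9: arr=1 -> substrate=2 bound=4 product=7
t=10: arr=1 -> substrate=3 bound=4 product=7
t=11: arr=1 -> substrate=2 bound=4 product=9
t=12: arr=3 -> substrate=3 bound=4 product=11
t=13: arr=3 -> substrate=6 bound=4 product=11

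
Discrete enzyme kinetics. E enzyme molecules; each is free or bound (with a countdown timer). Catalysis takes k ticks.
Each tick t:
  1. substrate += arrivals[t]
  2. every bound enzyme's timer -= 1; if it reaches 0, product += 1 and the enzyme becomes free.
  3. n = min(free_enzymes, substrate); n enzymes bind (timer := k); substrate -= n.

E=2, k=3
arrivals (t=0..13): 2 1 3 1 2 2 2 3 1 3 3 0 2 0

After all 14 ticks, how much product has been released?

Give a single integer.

Answer: 8

Derivation:
t=0: arr=2 -> substrate=0 bound=2 product=0
t=1: arr=1 -> substrate=1 bound=2 product=0
t=2: arr=3 -> substrate=4 bound=2 product=0
t=3: arr=1 -> substrate=3 bound=2 product=2
t=4: arr=2 -> substrate=5 bound=2 product=2
t=5: arr=2 -> substrate=7 bound=2 product=2
t=6: arr=2 -> substrate=7 bound=2 product=4
t=7: arr=3 -> substrate=10 bound=2 product=4
t=8: arr=1 -> substrate=11 bound=2 product=4
t=9: arr=3 -> substrate=12 bound=2 product=6
t=10: arr=3 -> substrate=15 bound=2 product=6
t=11: arr=0 -> substrate=15 bound=2 product=6
t=12: arr=2 -> substrate=15 bound=2 product=8
t=13: arr=0 -> substrate=15 bound=2 product=8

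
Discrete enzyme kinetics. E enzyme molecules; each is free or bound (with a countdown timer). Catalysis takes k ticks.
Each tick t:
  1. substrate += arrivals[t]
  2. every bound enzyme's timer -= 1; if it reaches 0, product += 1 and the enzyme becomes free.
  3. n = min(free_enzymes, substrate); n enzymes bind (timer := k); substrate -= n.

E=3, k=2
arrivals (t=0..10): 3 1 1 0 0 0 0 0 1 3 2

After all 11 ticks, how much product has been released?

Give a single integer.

Answer: 6

Derivation:
t=0: arr=3 -> substrate=0 bound=3 product=0
t=1: arr=1 -> substrate=1 bound=3 product=0
t=2: arr=1 -> substrate=0 bound=2 product=3
t=3: arr=0 -> substrate=0 bound=2 product=3
t=4: arr=0 -> substrate=0 bound=0 product=5
t=5: arr=0 -> substrate=0 bound=0 product=5
t=6: arr=0 -> substrate=0 bound=0 product=5
t=7: arr=0 -> substrate=0 bound=0 product=5
t=8: arr=1 -> substrate=0 bound=1 product=5
t=9: arr=3 -> substrate=1 bound=3 product=5
t=10: arr=2 -> substrate=2 bound=3 product=6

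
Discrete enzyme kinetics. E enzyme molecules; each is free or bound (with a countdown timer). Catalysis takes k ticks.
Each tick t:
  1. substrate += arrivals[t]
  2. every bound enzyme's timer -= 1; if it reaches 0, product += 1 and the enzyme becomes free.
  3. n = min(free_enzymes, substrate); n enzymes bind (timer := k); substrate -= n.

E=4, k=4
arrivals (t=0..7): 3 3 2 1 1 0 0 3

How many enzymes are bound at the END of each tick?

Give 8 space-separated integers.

t=0: arr=3 -> substrate=0 bound=3 product=0
t=1: arr=3 -> substrate=2 bound=4 product=0
t=2: arr=2 -> substrate=4 bound=4 product=0
t=3: arr=1 -> substrate=5 bound=4 product=0
t=4: arr=1 -> substrate=3 bound=4 product=3
t=5: arr=0 -> substrate=2 bound=4 product=4
t=6: arr=0 -> substrate=2 bound=4 product=4
t=7: arr=3 -> substrate=5 bound=4 product=4

Answer: 3 4 4 4 4 4 4 4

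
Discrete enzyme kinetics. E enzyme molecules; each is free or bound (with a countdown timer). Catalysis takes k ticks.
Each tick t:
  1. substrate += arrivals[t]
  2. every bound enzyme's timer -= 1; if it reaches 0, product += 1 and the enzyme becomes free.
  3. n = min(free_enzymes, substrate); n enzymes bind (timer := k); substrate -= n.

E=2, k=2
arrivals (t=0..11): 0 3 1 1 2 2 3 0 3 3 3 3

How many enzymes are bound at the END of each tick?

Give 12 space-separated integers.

Answer: 0 2 2 2 2 2 2 2 2 2 2 2

Derivation:
t=0: arr=0 -> substrate=0 bound=0 product=0
t=1: arr=3 -> substrate=1 bound=2 product=0
t=2: arr=1 -> substrate=2 bound=2 product=0
t=3: arr=1 -> substrate=1 bound=2 product=2
t=4: arr=2 -> substrate=3 bound=2 product=2
t=5: arr=2 -> substrate=3 bound=2 product=4
t=6: arr=3 -> substrate=6 bound=2 product=4
t=7: arr=0 -> substrate=4 bound=2 product=6
t=8: arr=3 -> substrate=7 bound=2 product=6
t=9: arr=3 -> substrate=8 bound=2 product=8
t=10: arr=3 -> substrate=11 bound=2 product=8
t=11: arr=3 -> substrate=12 bound=2 product=10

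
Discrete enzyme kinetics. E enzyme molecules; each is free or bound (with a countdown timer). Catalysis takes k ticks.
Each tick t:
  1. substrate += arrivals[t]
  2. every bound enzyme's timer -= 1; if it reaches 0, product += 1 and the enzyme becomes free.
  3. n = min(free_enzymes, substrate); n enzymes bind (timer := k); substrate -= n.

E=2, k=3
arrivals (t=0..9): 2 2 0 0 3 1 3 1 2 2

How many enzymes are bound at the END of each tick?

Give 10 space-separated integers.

t=0: arr=2 -> substrate=0 bound=2 product=0
t=1: arr=2 -> substrate=2 bound=2 product=0
t=2: arr=0 -> substrate=2 bound=2 product=0
t=3: arr=0 -> substrate=0 bound=2 product=2
t=4: arr=3 -> substrate=3 bound=2 product=2
t=5: arr=1 -> substrate=4 bound=2 product=2
t=6: arr=3 -> substrate=5 bound=2 product=4
t=7: arr=1 -> substrate=6 bound=2 product=4
t=8: arr=2 -> substrate=8 bound=2 product=4
t=9: arr=2 -> substrate=8 bound=2 product=6

Answer: 2 2 2 2 2 2 2 2 2 2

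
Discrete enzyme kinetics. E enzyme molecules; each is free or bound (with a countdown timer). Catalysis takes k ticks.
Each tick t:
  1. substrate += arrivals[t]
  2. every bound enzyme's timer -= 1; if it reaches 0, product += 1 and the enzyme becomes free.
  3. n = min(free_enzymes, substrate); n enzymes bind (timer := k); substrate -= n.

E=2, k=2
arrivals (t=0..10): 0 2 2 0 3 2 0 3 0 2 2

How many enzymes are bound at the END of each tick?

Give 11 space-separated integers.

t=0: arr=0 -> substrate=0 bound=0 product=0
t=1: arr=2 -> substrate=0 bound=2 product=0
t=2: arr=2 -> substrate=2 bound=2 product=0
t=3: arr=0 -> substrate=0 bound=2 product=2
t=4: arr=3 -> substrate=3 bound=2 product=2
t=5: arr=2 -> substrate=3 bound=2 product=4
t=6: arr=0 -> substrate=3 bound=2 product=4
t=7: arr=3 -> substrate=4 bound=2 product=6
t=8: arr=0 -> substrate=4 bound=2 product=6
t=9: arr=2 -> substrate=4 bound=2 product=8
t=10: arr=2 -> substrate=6 bound=2 product=8

Answer: 0 2 2 2 2 2 2 2 2 2 2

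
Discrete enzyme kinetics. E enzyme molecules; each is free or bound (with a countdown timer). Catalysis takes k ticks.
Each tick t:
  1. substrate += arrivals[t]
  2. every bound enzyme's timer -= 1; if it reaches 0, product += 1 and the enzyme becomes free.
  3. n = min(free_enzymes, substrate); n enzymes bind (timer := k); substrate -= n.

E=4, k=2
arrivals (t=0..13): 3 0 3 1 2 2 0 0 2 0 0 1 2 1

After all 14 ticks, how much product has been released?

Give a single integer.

t=0: arr=3 -> substrate=0 bound=3 product=0
t=1: arr=0 -> substrate=0 bound=3 product=0
t=2: arr=3 -> substrate=0 bound=3 product=3
t=3: arr=1 -> substrate=0 bound=4 product=3
t=4: arr=2 -> substrate=0 bound=3 product=6
t=5: arr=2 -> substrate=0 bound=4 product=7
t=6: arr=0 -> substrate=0 bound=2 product=9
t=7: arr=0 -> substrate=0 bound=0 product=11
t=8: arr=2 -> substrate=0 bound=2 product=11
t=9: arr=0 -> substrate=0 bound=2 product=11
t=10: arr=0 -> substrate=0 bound=0 product=13
t=11: arr=1 -> substrate=0 bound=1 product=13
t=12: arr=2 -> substrate=0 bound=3 product=13
t=13: arr=1 -> substrate=0 bound=3 product=14

Answer: 14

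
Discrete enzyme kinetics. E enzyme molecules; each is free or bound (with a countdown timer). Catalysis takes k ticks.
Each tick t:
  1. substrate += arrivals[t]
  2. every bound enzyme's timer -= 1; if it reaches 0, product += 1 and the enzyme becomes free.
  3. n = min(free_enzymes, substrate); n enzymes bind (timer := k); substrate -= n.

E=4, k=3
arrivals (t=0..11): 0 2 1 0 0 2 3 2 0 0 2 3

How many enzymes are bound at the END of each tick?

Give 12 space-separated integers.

t=0: arr=0 -> substrate=0 bound=0 product=0
t=1: arr=2 -> substrate=0 bound=2 product=0
t=2: arr=1 -> substrate=0 bound=3 product=0
t=3: arr=0 -> substrate=0 bound=3 product=0
t=4: arr=0 -> substrate=0 bound=1 product=2
t=5: arr=2 -> substrate=0 bound=2 product=3
t=6: arr=3 -> substrate=1 bound=4 product=3
t=7: arr=2 -> substrate=3 bound=4 product=3
t=8: arr=0 -> substrate=1 bound=4 product=5
t=9: arr=0 -> substrate=0 bound=3 product=7
t=10: arr=2 -> substrate=1 bound=4 product=7
t=11: arr=3 -> substrate=2 bound=4 product=9

Answer: 0 2 3 3 1 2 4 4 4 3 4 4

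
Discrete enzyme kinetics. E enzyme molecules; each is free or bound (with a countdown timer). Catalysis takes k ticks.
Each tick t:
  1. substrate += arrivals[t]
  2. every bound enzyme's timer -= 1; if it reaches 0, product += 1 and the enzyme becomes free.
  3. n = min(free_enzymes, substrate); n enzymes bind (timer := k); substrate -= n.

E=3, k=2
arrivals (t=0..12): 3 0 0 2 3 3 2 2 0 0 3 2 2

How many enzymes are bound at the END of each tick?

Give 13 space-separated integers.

Answer: 3 3 0 2 3 3 3 3 3 3 3 3 3

Derivation:
t=0: arr=3 -> substrate=0 bound=3 product=0
t=1: arr=0 -> substrate=0 bound=3 product=0
t=2: arr=0 -> substrate=0 bound=0 product=3
t=3: arr=2 -> substrate=0 bound=2 product=3
t=4: arr=3 -> substrate=2 bound=3 product=3
t=5: arr=3 -> substrate=3 bound=3 product=5
t=6: arr=2 -> substrate=4 bound=3 product=6
t=7: arr=2 -> substrate=4 bound=3 product=8
t=8: arr=0 -> substrate=3 bound=3 product=9
t=9: arr=0 -> substrate=1 bound=3 product=11
t=10: arr=3 -> substrate=3 bound=3 product=12
t=11: arr=2 -> substrate=3 bound=3 product=14
t=12: arr=2 -> substrate=4 bound=3 product=15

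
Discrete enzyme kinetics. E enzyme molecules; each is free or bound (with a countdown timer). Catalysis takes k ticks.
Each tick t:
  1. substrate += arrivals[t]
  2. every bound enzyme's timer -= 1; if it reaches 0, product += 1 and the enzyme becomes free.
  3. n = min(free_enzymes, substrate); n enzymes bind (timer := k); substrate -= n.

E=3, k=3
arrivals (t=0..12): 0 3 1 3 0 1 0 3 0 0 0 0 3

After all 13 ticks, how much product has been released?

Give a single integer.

t=0: arr=0 -> substrate=0 bound=0 product=0
t=1: arr=3 -> substrate=0 bound=3 product=0
t=2: arr=1 -> substrate=1 bound=3 product=0
t=3: arr=3 -> substrate=4 bound=3 product=0
t=4: arr=0 -> substrate=1 bound=3 product=3
t=5: arr=1 -> substrate=2 bound=3 product=3
t=6: arr=0 -> substrate=2 bound=3 product=3
t=7: arr=3 -> substrate=2 bound=3 product=6
t=8: arr=0 -> substrate=2 bound=3 product=6
t=9: arr=0 -> substrate=2 bound=3 product=6
t=10: arr=0 -> substrate=0 bound=2 product=9
t=11: arr=0 -> substrate=0 bound=2 product=9
t=12: arr=3 -> substrate=2 bound=3 product=9

Answer: 9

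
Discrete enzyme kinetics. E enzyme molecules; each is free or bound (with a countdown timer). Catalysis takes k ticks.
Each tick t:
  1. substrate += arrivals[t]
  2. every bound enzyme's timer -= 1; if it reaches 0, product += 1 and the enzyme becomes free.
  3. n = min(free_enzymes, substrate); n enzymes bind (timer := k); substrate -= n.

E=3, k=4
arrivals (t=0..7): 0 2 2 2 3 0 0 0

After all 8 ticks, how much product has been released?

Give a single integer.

Answer: 3

Derivation:
t=0: arr=0 -> substrate=0 bound=0 product=0
t=1: arr=2 -> substrate=0 bound=2 product=0
t=2: arr=2 -> substrate=1 bound=3 product=0
t=3: arr=2 -> substrate=3 bound=3 product=0
t=4: arr=3 -> substrate=6 bound=3 product=0
t=5: arr=0 -> substrate=4 bound=3 product=2
t=6: arr=0 -> substrate=3 bound=3 product=3
t=7: arr=0 -> substrate=3 bound=3 product=3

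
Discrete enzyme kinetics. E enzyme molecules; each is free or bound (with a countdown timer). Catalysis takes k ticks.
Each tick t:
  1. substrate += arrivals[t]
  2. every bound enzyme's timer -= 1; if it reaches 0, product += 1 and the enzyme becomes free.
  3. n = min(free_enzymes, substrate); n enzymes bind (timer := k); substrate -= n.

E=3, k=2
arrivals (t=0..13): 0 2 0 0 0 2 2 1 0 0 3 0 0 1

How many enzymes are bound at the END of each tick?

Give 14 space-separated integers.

t=0: arr=0 -> substrate=0 bound=0 product=0
t=1: arr=2 -> substrate=0 bound=2 product=0
t=2: arr=0 -> substrate=0 bound=2 product=0
t=3: arr=0 -> substrate=0 bound=0 product=2
t=4: arr=0 -> substrate=0 bound=0 product=2
t=5: arr=2 -> substrate=0 bound=2 product=2
t=6: arr=2 -> substrate=1 bound=3 product=2
t=7: arr=1 -> substrate=0 bound=3 product=4
t=8: arr=0 -> substrate=0 bound=2 product=5
t=9: arr=0 -> substrate=0 bound=0 product=7
t=10: arr=3 -> substrate=0 bound=3 product=7
t=11: arr=0 -> substrate=0 bound=3 product=7
t=12: arr=0 -> substrate=0 bound=0 product=10
t=13: arr=1 -> substrate=0 bound=1 product=10

Answer: 0 2 2 0 0 2 3 3 2 0 3 3 0 1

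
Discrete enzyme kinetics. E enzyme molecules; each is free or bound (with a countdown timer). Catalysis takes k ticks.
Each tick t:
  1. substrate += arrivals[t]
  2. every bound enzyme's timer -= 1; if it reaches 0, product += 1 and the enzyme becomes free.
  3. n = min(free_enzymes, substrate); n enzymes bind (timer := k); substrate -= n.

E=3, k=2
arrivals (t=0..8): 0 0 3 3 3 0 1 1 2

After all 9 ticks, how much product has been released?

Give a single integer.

Answer: 9

Derivation:
t=0: arr=0 -> substrate=0 bound=0 product=0
t=1: arr=0 -> substrate=0 bound=0 product=0
t=2: arr=3 -> substrate=0 bound=3 product=0
t=3: arr=3 -> substrate=3 bound=3 product=0
t=4: arr=3 -> substrate=3 bound=3 product=3
t=5: arr=0 -> substrate=3 bound=3 product=3
t=6: arr=1 -> substrate=1 bound=3 product=6
t=7: arr=1 -> substrate=2 bound=3 product=6
t=8: arr=2 -> substrate=1 bound=3 product=9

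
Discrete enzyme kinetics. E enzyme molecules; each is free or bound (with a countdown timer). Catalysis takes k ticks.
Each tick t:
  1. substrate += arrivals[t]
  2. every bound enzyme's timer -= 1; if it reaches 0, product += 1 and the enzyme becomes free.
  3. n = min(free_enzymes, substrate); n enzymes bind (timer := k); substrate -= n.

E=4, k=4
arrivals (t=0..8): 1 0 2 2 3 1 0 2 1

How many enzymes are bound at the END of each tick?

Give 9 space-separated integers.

Answer: 1 1 3 4 4 4 4 4 4

Derivation:
t=0: arr=1 -> substrate=0 bound=1 product=0
t=1: arr=0 -> substrate=0 bound=1 product=0
t=2: arr=2 -> substrate=0 bound=3 product=0
t=3: arr=2 -> substrate=1 bound=4 product=0
t=4: arr=3 -> substrate=3 bound=4 product=1
t=5: arr=1 -> substrate=4 bound=4 product=1
t=6: arr=0 -> substrate=2 bound=4 product=3
t=7: arr=2 -> substrate=3 bound=4 product=4
t=8: arr=1 -> substrate=3 bound=4 product=5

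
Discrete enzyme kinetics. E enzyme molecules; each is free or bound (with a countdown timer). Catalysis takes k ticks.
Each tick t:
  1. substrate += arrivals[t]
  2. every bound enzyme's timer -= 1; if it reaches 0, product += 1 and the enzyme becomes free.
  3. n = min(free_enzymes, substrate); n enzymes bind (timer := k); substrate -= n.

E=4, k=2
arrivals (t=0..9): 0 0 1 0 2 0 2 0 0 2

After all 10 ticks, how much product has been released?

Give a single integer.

Answer: 5

Derivation:
t=0: arr=0 -> substrate=0 bound=0 product=0
t=1: arr=0 -> substrate=0 bound=0 product=0
t=2: arr=1 -> substrate=0 bound=1 product=0
t=3: arr=0 -> substrate=0 bound=1 product=0
t=4: arr=2 -> substrate=0 bound=2 product=1
t=5: arr=0 -> substrate=0 bound=2 product=1
t=6: arr=2 -> substrate=0 bound=2 product=3
t=7: arr=0 -> substrate=0 bound=2 product=3
t=8: arr=0 -> substrate=0 bound=0 product=5
t=9: arr=2 -> substrate=0 bound=2 product=5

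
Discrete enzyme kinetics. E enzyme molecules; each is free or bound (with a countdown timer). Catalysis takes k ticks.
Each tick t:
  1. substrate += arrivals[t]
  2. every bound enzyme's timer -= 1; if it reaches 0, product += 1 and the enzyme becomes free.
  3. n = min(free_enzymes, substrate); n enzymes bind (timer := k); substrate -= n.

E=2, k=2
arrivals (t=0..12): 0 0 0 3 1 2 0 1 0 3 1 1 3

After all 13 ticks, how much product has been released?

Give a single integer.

Answer: 8

Derivation:
t=0: arr=0 -> substrate=0 bound=0 product=0
t=1: arr=0 -> substrate=0 bound=0 product=0
t=2: arr=0 -> substrate=0 bound=0 product=0
t=3: arr=3 -> substrate=1 bound=2 product=0
t=4: arr=1 -> substrate=2 bound=2 product=0
t=5: arr=2 -> substrate=2 bound=2 product=2
t=6: arr=0 -> substrate=2 bound=2 product=2
t=7: arr=1 -> substrate=1 bound=2 product=4
t=8: arr=0 -> substrate=1 bound=2 product=4
t=9: arr=3 -> substrate=2 bound=2 product=6
t=10: arr=1 -> substrate=3 bound=2 product=6
t=11: arr=1 -> substrate=2 bound=2 product=8
t=12: arr=3 -> substrate=5 bound=2 product=8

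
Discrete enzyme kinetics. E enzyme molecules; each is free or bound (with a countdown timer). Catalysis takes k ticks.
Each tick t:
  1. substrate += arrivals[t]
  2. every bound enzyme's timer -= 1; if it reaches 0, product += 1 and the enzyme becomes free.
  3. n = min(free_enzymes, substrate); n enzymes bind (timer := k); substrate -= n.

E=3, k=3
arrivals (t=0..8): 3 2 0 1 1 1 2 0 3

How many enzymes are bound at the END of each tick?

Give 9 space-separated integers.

Answer: 3 3 3 3 3 3 3 3 3

Derivation:
t=0: arr=3 -> substrate=0 bound=3 product=0
t=1: arr=2 -> substrate=2 bound=3 product=0
t=2: arr=0 -> substrate=2 bound=3 product=0
t=3: arr=1 -> substrate=0 bound=3 product=3
t=4: arr=1 -> substrate=1 bound=3 product=3
t=5: arr=1 -> substrate=2 bound=3 product=3
t=6: arr=2 -> substrate=1 bound=3 product=6
t=7: arr=0 -> substrate=1 bound=3 product=6
t=8: arr=3 -> substrate=4 bound=3 product=6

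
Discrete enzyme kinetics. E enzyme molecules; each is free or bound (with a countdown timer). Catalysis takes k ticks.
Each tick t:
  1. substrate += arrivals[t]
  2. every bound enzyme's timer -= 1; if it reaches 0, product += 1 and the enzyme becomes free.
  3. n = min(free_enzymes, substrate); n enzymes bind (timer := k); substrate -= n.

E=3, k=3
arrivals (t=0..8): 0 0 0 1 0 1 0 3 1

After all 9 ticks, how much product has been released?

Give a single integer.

Answer: 2

Derivation:
t=0: arr=0 -> substrate=0 bound=0 product=0
t=1: arr=0 -> substrate=0 bound=0 product=0
t=2: arr=0 -> substrate=0 bound=0 product=0
t=3: arr=1 -> substrate=0 bound=1 product=0
t=4: arr=0 -> substrate=0 bound=1 product=0
t=5: arr=1 -> substrate=0 bound=2 product=0
t=6: arr=0 -> substrate=0 bound=1 product=1
t=7: arr=3 -> substrate=1 bound=3 product=1
t=8: arr=1 -> substrate=1 bound=3 product=2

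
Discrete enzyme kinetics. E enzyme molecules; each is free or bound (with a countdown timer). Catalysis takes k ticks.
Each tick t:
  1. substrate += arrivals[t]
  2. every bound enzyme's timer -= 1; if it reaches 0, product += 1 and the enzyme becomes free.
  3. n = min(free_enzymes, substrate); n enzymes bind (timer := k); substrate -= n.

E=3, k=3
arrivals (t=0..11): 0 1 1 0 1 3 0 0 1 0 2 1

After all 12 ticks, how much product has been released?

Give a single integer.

t=0: arr=0 -> substrate=0 bound=0 product=0
t=1: arr=1 -> substrate=0 bound=1 product=0
t=2: arr=1 -> substrate=0 bound=2 product=0
t=3: arr=0 -> substrate=0 bound=2 product=0
t=4: arr=1 -> substrate=0 bound=2 product=1
t=5: arr=3 -> substrate=1 bound=3 product=2
t=6: arr=0 -> substrate=1 bound=3 product=2
t=7: arr=0 -> substrate=0 bound=3 product=3
t=8: arr=1 -> substrate=0 bound=2 product=5
t=9: arr=0 -> substrate=0 bound=2 product=5
t=10: arr=2 -> substrate=0 bound=3 product=6
t=11: arr=1 -> substrate=0 bound=3 product=7

Answer: 7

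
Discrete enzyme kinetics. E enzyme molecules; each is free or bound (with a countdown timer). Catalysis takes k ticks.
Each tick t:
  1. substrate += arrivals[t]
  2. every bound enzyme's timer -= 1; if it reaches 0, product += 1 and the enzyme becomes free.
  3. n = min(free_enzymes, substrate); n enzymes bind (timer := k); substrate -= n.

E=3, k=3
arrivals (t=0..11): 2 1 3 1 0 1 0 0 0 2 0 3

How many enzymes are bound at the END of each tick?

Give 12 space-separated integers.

Answer: 2 3 3 3 3 3 3 2 2 2 2 3

Derivation:
t=0: arr=2 -> substrate=0 bound=2 product=0
t=1: arr=1 -> substrate=0 bound=3 product=0
t=2: arr=3 -> substrate=3 bound=3 product=0
t=3: arr=1 -> substrate=2 bound=3 product=2
t=4: arr=0 -> substrate=1 bound=3 product=3
t=5: arr=1 -> substrate=2 bound=3 product=3
t=6: arr=0 -> substrate=0 bound=3 product=5
t=7: arr=0 -> substrate=0 bound=2 product=6
t=8: arr=0 -> substrate=0 bound=2 product=6
t=9: arr=2 -> substrate=0 bound=2 product=8
t=10: arr=0 -> substrate=0 bound=2 product=8
t=11: arr=3 -> substrate=2 bound=3 product=8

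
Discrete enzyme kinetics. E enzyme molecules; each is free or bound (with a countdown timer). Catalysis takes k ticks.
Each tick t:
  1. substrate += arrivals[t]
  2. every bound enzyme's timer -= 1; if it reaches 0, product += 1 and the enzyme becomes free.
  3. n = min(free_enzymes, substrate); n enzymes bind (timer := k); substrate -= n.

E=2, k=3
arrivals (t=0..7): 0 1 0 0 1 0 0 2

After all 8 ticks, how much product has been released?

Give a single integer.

Answer: 2

Derivation:
t=0: arr=0 -> substrate=0 bound=0 product=0
t=1: arr=1 -> substrate=0 bound=1 product=0
t=2: arr=0 -> substrate=0 bound=1 product=0
t=3: arr=0 -> substrate=0 bound=1 product=0
t=4: arr=1 -> substrate=0 bound=1 product=1
t=5: arr=0 -> substrate=0 bound=1 product=1
t=6: arr=0 -> substrate=0 bound=1 product=1
t=7: arr=2 -> substrate=0 bound=2 product=2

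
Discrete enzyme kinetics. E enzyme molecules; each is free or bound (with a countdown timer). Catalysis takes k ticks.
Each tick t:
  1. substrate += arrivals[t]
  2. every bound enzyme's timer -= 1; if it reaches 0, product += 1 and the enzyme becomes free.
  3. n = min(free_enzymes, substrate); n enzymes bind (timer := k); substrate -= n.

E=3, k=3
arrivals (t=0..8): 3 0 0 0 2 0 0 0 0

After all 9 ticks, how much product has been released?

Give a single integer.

t=0: arr=3 -> substrate=0 bound=3 product=0
t=1: arr=0 -> substrate=0 bound=3 product=0
t=2: arr=0 -> substrate=0 bound=3 product=0
t=3: arr=0 -> substrate=0 bound=0 product=3
t=4: arr=2 -> substrate=0 bound=2 product=3
t=5: arr=0 -> substrate=0 bound=2 product=3
t=6: arr=0 -> substrate=0 bound=2 product=3
t=7: arr=0 -> substrate=0 bound=0 product=5
t=8: arr=0 -> substrate=0 bound=0 product=5

Answer: 5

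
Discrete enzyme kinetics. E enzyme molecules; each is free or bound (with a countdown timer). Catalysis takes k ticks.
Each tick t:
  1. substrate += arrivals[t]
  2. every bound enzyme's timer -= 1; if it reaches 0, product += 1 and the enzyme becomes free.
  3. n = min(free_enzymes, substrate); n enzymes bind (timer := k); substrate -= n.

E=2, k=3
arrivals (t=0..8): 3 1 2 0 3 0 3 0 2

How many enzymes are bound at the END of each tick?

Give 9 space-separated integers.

t=0: arr=3 -> substrate=1 bound=2 product=0
t=1: arr=1 -> substrate=2 bound=2 product=0
t=2: arr=2 -> substrate=4 bound=2 product=0
t=3: arr=0 -> substrate=2 bound=2 product=2
t=4: arr=3 -> substrate=5 bound=2 product=2
t=5: arr=0 -> substrate=5 bound=2 product=2
t=6: arr=3 -> substrate=6 bound=2 product=4
t=7: arr=0 -> substrate=6 bound=2 product=4
t=8: arr=2 -> substrate=8 bound=2 product=4

Answer: 2 2 2 2 2 2 2 2 2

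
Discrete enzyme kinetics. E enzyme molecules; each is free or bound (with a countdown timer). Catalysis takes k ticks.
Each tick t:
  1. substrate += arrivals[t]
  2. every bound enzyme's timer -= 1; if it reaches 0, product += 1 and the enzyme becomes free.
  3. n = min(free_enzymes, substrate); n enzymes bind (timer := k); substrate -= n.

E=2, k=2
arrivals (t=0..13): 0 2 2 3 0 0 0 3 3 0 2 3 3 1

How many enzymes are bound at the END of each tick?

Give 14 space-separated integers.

Answer: 0 2 2 2 2 2 2 2 2 2 2 2 2 2

Derivation:
t=0: arr=0 -> substrate=0 bound=0 product=0
t=1: arr=2 -> substrate=0 bound=2 product=0
t=2: arr=2 -> substrate=2 bound=2 product=0
t=3: arr=3 -> substrate=3 bound=2 product=2
t=4: arr=0 -> substrate=3 bound=2 product=2
t=5: arr=0 -> substrate=1 bound=2 product=4
t=6: arr=0 -> substrate=1 bound=2 product=4
t=7: arr=3 -> substrate=2 bound=2 product=6
t=8: arr=3 -> substrate=5 bound=2 product=6
t=9: arr=0 -> substrate=3 bound=2 product=8
t=10: arr=2 -> substrate=5 bound=2 product=8
t=11: arr=3 -> substrate=6 bound=2 product=10
t=12: arr=3 -> substrate=9 bound=2 product=10
t=13: arr=1 -> substrate=8 bound=2 product=12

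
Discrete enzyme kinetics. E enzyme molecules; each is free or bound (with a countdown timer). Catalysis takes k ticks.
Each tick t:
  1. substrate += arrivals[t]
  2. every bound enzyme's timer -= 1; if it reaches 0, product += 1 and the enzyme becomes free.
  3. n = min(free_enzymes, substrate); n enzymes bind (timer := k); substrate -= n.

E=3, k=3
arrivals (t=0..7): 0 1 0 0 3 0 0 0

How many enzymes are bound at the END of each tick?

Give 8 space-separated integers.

Answer: 0 1 1 1 3 3 3 0

Derivation:
t=0: arr=0 -> substrate=0 bound=0 product=0
t=1: arr=1 -> substrate=0 bound=1 product=0
t=2: arr=0 -> substrate=0 bound=1 product=0
t=3: arr=0 -> substrate=0 bound=1 product=0
t=4: arr=3 -> substrate=0 bound=3 product=1
t=5: arr=0 -> substrate=0 bound=3 product=1
t=6: arr=0 -> substrate=0 bound=3 product=1
t=7: arr=0 -> substrate=0 bound=0 product=4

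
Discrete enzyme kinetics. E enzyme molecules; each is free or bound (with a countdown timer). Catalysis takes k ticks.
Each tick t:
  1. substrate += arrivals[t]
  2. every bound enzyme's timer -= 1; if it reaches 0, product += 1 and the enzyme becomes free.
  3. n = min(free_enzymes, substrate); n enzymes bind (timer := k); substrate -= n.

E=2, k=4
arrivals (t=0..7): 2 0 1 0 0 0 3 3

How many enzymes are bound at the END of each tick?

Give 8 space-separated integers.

t=0: arr=2 -> substrate=0 bound=2 product=0
t=1: arr=0 -> substrate=0 bound=2 product=0
t=2: arr=1 -> substrate=1 bound=2 product=0
t=3: arr=0 -> substrate=1 bound=2 product=0
t=4: arr=0 -> substrate=0 bound=1 product=2
t=5: arr=0 -> substrate=0 bound=1 product=2
t=6: arr=3 -> substrate=2 bound=2 product=2
t=7: arr=3 -> substrate=5 bound=2 product=2

Answer: 2 2 2 2 1 1 2 2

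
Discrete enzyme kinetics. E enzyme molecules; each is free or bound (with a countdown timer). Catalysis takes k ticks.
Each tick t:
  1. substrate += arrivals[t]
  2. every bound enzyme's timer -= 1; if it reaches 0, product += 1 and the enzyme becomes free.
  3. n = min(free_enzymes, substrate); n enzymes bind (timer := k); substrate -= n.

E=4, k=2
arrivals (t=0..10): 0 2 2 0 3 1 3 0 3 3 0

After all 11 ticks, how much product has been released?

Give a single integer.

Answer: 14

Derivation:
t=0: arr=0 -> substrate=0 bound=0 product=0
t=1: arr=2 -> substrate=0 bound=2 product=0
t=2: arr=2 -> substrate=0 bound=4 product=0
t=3: arr=0 -> substrate=0 bound=2 product=2
t=4: arr=3 -> substrate=0 bound=3 product=4
t=5: arr=1 -> substrate=0 bound=4 product=4
t=6: arr=3 -> substrate=0 bound=4 product=7
t=7: arr=0 -> substrate=0 bound=3 product=8
t=8: arr=3 -> substrate=0 bound=3 product=11
t=9: arr=3 -> substrate=2 bound=4 product=11
t=10: arr=0 -> substrate=0 bound=3 product=14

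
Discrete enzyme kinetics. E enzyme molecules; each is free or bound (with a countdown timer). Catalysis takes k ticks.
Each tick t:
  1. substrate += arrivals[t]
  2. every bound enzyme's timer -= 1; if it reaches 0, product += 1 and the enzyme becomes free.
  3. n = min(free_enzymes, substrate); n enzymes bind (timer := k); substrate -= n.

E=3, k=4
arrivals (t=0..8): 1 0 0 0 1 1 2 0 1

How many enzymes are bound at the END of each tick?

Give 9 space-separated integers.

t=0: arr=1 -> substrate=0 bound=1 product=0
t=1: arr=0 -> substrate=0 bound=1 product=0
t=2: arr=0 -> substrate=0 bound=1 product=0
t=3: arr=0 -> substrate=0 bound=1 product=0
t=4: arr=1 -> substrate=0 bound=1 product=1
t=5: arr=1 -> substrate=0 bound=2 product=1
t=6: arr=2 -> substrate=1 bound=3 product=1
t=7: arr=0 -> substrate=1 bound=3 product=1
t=8: arr=1 -> substrate=1 bound=3 product=2

Answer: 1 1 1 1 1 2 3 3 3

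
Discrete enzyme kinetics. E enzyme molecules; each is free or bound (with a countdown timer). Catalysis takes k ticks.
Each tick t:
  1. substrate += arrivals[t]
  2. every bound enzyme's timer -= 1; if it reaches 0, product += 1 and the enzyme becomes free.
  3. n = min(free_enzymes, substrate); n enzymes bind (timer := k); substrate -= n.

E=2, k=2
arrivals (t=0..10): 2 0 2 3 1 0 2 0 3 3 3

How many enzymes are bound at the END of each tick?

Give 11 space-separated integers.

Answer: 2 2 2 2 2 2 2 2 2 2 2

Derivation:
t=0: arr=2 -> substrate=0 bound=2 product=0
t=1: arr=0 -> substrate=0 bound=2 product=0
t=2: arr=2 -> substrate=0 bound=2 product=2
t=3: arr=3 -> substrate=3 bound=2 product=2
t=4: arr=1 -> substrate=2 bound=2 product=4
t=5: arr=0 -> substrate=2 bound=2 product=4
t=6: arr=2 -> substrate=2 bound=2 product=6
t=7: arr=0 -> substrate=2 bound=2 product=6
t=8: arr=3 -> substrate=3 bound=2 product=8
t=9: arr=3 -> substrate=6 bound=2 product=8
t=10: arr=3 -> substrate=7 bound=2 product=10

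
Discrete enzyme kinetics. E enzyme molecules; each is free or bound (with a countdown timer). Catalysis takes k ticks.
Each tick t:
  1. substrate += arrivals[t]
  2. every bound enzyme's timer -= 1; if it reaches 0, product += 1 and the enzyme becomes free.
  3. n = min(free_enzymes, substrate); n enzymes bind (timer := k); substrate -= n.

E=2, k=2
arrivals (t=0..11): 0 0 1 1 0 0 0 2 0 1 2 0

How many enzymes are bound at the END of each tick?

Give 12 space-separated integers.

Answer: 0 0 1 2 1 0 0 2 2 1 2 2

Derivation:
t=0: arr=0 -> substrate=0 bound=0 product=0
t=1: arr=0 -> substrate=0 bound=0 product=0
t=2: arr=1 -> substrate=0 bound=1 product=0
t=3: arr=1 -> substrate=0 bound=2 product=0
t=4: arr=0 -> substrate=0 bound=1 product=1
t=5: arr=0 -> substrate=0 bound=0 product=2
t=6: arr=0 -> substrate=0 bound=0 product=2
t=7: arr=2 -> substrate=0 bound=2 product=2
t=8: arr=0 -> substrate=0 bound=2 product=2
t=9: arr=1 -> substrate=0 bound=1 product=4
t=10: arr=2 -> substrate=1 bound=2 product=4
t=11: arr=0 -> substrate=0 bound=2 product=5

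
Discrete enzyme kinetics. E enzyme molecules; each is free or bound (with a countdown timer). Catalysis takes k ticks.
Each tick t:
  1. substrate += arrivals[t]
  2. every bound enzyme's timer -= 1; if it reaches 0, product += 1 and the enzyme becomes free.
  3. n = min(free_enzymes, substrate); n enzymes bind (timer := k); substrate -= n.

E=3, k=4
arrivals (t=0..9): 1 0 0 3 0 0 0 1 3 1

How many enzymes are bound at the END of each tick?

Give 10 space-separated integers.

Answer: 1 1 1 3 3 3 3 2 3 3

Derivation:
t=0: arr=1 -> substrate=0 bound=1 product=0
t=1: arr=0 -> substrate=0 bound=1 product=0
t=2: arr=0 -> substrate=0 bound=1 product=0
t=3: arr=3 -> substrate=1 bound=3 product=0
t=4: arr=0 -> substrate=0 bound=3 product=1
t=5: arr=0 -> substrate=0 bound=3 product=1
t=6: arr=0 -> substrate=0 bound=3 product=1
t=7: arr=1 -> substrate=0 bound=2 product=3
t=8: arr=3 -> substrate=1 bound=3 product=4
t=9: arr=1 -> substrate=2 bound=3 product=4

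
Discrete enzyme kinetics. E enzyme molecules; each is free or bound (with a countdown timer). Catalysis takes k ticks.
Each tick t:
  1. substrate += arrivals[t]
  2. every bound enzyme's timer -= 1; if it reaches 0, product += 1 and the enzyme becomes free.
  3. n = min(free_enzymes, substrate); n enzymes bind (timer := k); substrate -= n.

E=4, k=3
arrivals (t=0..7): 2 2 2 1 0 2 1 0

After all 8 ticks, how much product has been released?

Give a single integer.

Answer: 7

Derivation:
t=0: arr=2 -> substrate=0 bound=2 product=0
t=1: arr=2 -> substrate=0 bound=4 product=0
t=2: arr=2 -> substrate=2 bound=4 product=0
t=3: arr=1 -> substrate=1 bound=4 product=2
t=4: arr=0 -> substrate=0 bound=3 product=4
t=5: arr=2 -> substrate=1 bound=4 product=4
t=6: arr=1 -> substrate=0 bound=4 product=6
t=7: arr=0 -> substrate=0 bound=3 product=7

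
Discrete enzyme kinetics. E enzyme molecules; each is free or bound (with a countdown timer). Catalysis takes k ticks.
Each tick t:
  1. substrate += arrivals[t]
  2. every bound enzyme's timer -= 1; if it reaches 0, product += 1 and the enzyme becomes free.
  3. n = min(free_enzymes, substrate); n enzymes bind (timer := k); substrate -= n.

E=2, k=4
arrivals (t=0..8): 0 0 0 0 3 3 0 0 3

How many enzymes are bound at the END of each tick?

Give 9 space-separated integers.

Answer: 0 0 0 0 2 2 2 2 2

Derivation:
t=0: arr=0 -> substrate=0 bound=0 product=0
t=1: arr=0 -> substrate=0 bound=0 product=0
t=2: arr=0 -> substrate=0 bound=0 product=0
t=3: arr=0 -> substrate=0 bound=0 product=0
t=4: arr=3 -> substrate=1 bound=2 product=0
t=5: arr=3 -> substrate=4 bound=2 product=0
t=6: arr=0 -> substrate=4 bound=2 product=0
t=7: arr=0 -> substrate=4 bound=2 product=0
t=8: arr=3 -> substrate=5 bound=2 product=2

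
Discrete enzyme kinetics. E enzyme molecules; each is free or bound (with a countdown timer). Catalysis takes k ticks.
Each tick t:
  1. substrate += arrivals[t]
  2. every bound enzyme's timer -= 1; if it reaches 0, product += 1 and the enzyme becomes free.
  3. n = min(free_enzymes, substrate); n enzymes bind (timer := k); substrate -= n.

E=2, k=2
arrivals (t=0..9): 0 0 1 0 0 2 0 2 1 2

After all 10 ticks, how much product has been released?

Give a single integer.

Answer: 5

Derivation:
t=0: arr=0 -> substrate=0 bound=0 product=0
t=1: arr=0 -> substrate=0 bound=0 product=0
t=2: arr=1 -> substrate=0 bound=1 product=0
t=3: arr=0 -> substrate=0 bound=1 product=0
t=4: arr=0 -> substrate=0 bound=0 product=1
t=5: arr=2 -> substrate=0 bound=2 product=1
t=6: arr=0 -> substrate=0 bound=2 product=1
t=7: arr=2 -> substrate=0 bound=2 product=3
t=8: arr=1 -> substrate=1 bound=2 product=3
t=9: arr=2 -> substrate=1 bound=2 product=5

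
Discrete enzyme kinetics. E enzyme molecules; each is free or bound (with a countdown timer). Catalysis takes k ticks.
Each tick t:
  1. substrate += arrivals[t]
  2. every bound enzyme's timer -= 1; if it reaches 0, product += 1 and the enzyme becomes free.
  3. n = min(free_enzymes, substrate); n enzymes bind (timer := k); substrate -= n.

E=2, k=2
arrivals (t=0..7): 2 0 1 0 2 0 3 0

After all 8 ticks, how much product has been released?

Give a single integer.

Answer: 5

Derivation:
t=0: arr=2 -> substrate=0 bound=2 product=0
t=1: arr=0 -> substrate=0 bound=2 product=0
t=2: arr=1 -> substrate=0 bound=1 product=2
t=3: arr=0 -> substrate=0 bound=1 product=2
t=4: arr=2 -> substrate=0 bound=2 product=3
t=5: arr=0 -> substrate=0 bound=2 product=3
t=6: arr=3 -> substrate=1 bound=2 product=5
t=7: arr=0 -> substrate=1 bound=2 product=5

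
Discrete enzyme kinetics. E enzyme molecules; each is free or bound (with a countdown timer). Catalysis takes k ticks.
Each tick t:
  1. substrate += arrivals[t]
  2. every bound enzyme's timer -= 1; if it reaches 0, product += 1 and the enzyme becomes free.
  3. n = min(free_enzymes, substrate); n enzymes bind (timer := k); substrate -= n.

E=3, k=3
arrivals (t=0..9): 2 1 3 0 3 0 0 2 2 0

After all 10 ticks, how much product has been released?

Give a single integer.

t=0: arr=2 -> substrate=0 bound=2 product=0
t=1: arr=1 -> substrate=0 bound=3 product=0
t=2: arr=3 -> substrate=3 bound=3 product=0
t=3: arr=0 -> substrate=1 bound=3 product=2
t=4: arr=3 -> substrate=3 bound=3 product=3
t=5: arr=0 -> substrate=3 bound=3 product=3
t=6: arr=0 -> substrate=1 bound=3 product=5
t=7: arr=2 -> substrate=2 bound=3 product=6
t=8: arr=2 -> substrate=4 bound=3 product=6
t=9: arr=0 -> substrate=2 bound=3 product=8

Answer: 8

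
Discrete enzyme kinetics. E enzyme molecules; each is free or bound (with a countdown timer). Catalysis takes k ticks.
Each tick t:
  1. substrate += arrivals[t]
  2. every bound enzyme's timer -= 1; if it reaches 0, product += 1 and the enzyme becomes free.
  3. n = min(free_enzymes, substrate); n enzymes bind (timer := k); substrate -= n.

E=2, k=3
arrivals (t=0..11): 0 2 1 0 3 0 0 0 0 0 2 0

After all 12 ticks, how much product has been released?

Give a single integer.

Answer: 6

Derivation:
t=0: arr=0 -> substrate=0 bound=0 product=0
t=1: arr=2 -> substrate=0 bound=2 product=0
t=2: arr=1 -> substrate=1 bound=2 product=0
t=3: arr=0 -> substrate=1 bound=2 product=0
t=4: arr=3 -> substrate=2 bound=2 product=2
t=5: arr=0 -> substrate=2 bound=2 product=2
t=6: arr=0 -> substrate=2 bound=2 product=2
t=7: arr=0 -> substrate=0 bound=2 product=4
t=8: arr=0 -> substrate=0 bound=2 product=4
t=9: arr=0 -> substrate=0 bound=2 product=4
t=10: arr=2 -> substrate=0 bound=2 product=6
t=11: arr=0 -> substrate=0 bound=2 product=6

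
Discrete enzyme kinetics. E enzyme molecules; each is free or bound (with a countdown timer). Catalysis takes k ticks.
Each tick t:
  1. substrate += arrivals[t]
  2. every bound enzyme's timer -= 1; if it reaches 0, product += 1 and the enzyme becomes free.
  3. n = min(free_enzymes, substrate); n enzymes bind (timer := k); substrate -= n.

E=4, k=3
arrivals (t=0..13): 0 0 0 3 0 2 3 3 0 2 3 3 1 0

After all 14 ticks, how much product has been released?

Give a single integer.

t=0: arr=0 -> substrate=0 bound=0 product=0
t=1: arr=0 -> substrate=0 bound=0 product=0
t=2: arr=0 -> substrate=0 bound=0 product=0
t=3: arr=3 -> substrate=0 bound=3 product=0
t=4: arr=0 -> substrate=0 bound=3 product=0
t=5: arr=2 -> substrate=1 bound=4 product=0
t=6: arr=3 -> substrate=1 bound=4 product=3
t=7: arr=3 -> substrate=4 bound=4 product=3
t=8: arr=0 -> substrate=3 bound=4 product=4
t=9: arr=2 -> substrate=2 bound=4 product=7
t=10: arr=3 -> substrate=5 bound=4 product=7
t=11: arr=3 -> substrate=7 bound=4 product=8
t=12: arr=1 -> substrate=5 bound=4 product=11
t=13: arr=0 -> substrate=5 bound=4 product=11

Answer: 11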